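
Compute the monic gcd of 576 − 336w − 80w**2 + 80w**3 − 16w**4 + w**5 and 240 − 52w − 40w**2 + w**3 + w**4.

Euclidean algorithm in ℚ[w]:
  w**5 − 16w**4 + 80w**3 − 80w**2 − 336w + 576 = (w − 17)(w**4 + w**3 − 40w**2 − 52w + 240) + (137w**3 − 708w**2 − 1460w + 4656)
  w**4 + w**3 − 40w**2 − 52w + 240 = ((1/137)w + 845/18769)(137w**3 − 708w**2 − 1460w + 4656) + ((47520/18769)w**2 − (380160/18769)w + 570240/18769)
  137w**3 − 708w**2 − 1460w + 4656 = ((2571353/47520)w + 1820593/11880)((47520/18769)w**2 − (380160/18769)w + 570240/18769) + (0)
Last nonzero remainder: (47520/18769)w**2 − (380160/18769)w + 570240/18769. Dividing through by 47520/18769 gives the monic gcd w**2 − 8w + 12.

12 − 8w + w**2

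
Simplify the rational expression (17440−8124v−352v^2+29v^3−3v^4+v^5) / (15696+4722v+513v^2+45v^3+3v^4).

Euclidean algorithm in ℚ[v]:
  v^5−3v^4+29v^3−352v^2−8124v+17440 = ((1/3)v−6)(3v^4+45v^3+513v^2+4722v+15696) + (128v^3+1152v^2+14976v+111616)
  3v^4+45v^3+513v^2+4722v+15696 = ((3/128)v+9/64)(128v^3+1152v^2+14976v+111616) + (0)
Last nonzero remainder: 128v^3+1152v^2+14976v+111616. Dividing through by 128 gives the monic gcd v^3+9v^2+117v+872.
Cancel v^3+9v^2+117v+872 from numerator and denominator to get the reduced form.

(20−12v+v^2)/(18+3v)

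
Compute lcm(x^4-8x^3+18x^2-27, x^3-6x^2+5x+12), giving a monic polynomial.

Apply the Euclidean algorithm:
  x^4-8x^3+18x^2-27 = (x-2)(x^3-6x^2+5x+12) + (x^2-2x-3)
  x^3-6x^2+5x+12 = (x-4)(x^2-2x-3) + (0)
The last nonzero remainder x^2-2x-3 is already monic.
Then lcm(f, g) = f·g / gcd(f, g); expanding and making the result monic gives the answer.

x^5-12x^4+50x^3-72x^2-27x+108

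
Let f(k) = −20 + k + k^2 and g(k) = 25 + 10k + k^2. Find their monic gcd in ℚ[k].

5 + k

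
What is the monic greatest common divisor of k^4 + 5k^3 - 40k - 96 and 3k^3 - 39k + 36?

k^2 + k - 12

Apply the Euclidean algorithm:
  k^4 + 5k^3 - 40k - 96 = ((1/3)k + 5/3)(3k^3 - 39k + 36) + (13k^2 + 13k - 156)
  3k^3 - 39k + 36 = ((3/13)k - 3/13)(13k^2 + 13k - 156) + (0)
Last nonzero remainder: 13k^2 + 13k - 156. Dividing through by 13 gives the monic gcd k^2 + k - 12.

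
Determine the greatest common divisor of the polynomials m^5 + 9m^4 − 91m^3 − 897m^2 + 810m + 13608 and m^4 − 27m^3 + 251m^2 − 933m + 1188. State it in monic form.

m^2 − 13m + 36

Apply the Euclidean algorithm:
  m^5 + 9m^4 − 91m^3 − 897m^2 + 810m + 13608 = (m + 36)(m^4 − 27m^3 + 251m^2 − 933m + 1188) + (630m^3 − 9000m^2 + 33210m − 29160)
  m^4 − 27m^3 + 251m^2 − 933m + 1188 = ((1/630)m − 89/4410)(630m^3 − 9000m^2 + 33210m − 29160) + ((816/49)m^2 − (10608/49)m + 29376/49)
  630m^3 − 9000m^2 + 33210m − 29160 = ((5145/136)m − 6615/136)((816/49)m^2 − (10608/49)m + 29376/49) + (0)
Last nonzero remainder: (816/49)m^2 − (10608/49)m + 29376/49. Dividing through by 816/49 gives the monic gcd m^2 − 13m + 36.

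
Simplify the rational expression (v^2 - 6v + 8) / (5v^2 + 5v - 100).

(v - 2)/(5v + 25)

Apply the Euclidean algorithm:
  v^2 - 6v + 8 = (1/5)(5v^2 + 5v - 100) + (-7v + 28)
  5v^2 + 5v - 100 = (-(5/7)v - 25/7)(-7v + 28) + (0)
Last nonzero remainder: -7v + 28. Dividing through by -7 gives the monic gcd v - 4.
Cancel v - 4 from numerator and denominator to get the reduced form.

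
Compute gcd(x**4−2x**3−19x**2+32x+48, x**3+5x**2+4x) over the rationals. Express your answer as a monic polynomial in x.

x**2+5x+4

By polynomial division,
  x**4−2x**3−19x**2+32x+48 = (x−7)(x**3+5x**2+4x) + (12x**2+60x+48)
  x**3+5x**2+4x = ((1/12)x)(12x**2+60x+48) + (0)
Last nonzero remainder: 12x**2+60x+48. Dividing through by 12 gives the monic gcd x**2+5x+4.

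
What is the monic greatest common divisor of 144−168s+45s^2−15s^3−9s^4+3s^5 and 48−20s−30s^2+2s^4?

12−11s−2s^2+s^3

Apply the Euclidean algorithm:
  3s^5−9s^4−15s^3+45s^2−168s+144 = ((3/2)s−9/2)(2s^4−30s^2−20s+48) + (30s^3−60s^2−330s+360)
  2s^4−30s^2−20s+48 = ((1/15)s+2/15)(30s^3−60s^2−330s+360) + (0)
Last nonzero remainder: 30s^3−60s^2−330s+360. Dividing through by 30 gives the monic gcd s^3−2s^2−11s+12.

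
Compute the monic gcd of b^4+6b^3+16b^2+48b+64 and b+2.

b+2

Repeated division with remainder:
  b^4+6b^3+16b^2+48b+64 = (b^3+4b^2+8b+32)(b+2) + (0)
The last nonzero remainder b+2 is already monic.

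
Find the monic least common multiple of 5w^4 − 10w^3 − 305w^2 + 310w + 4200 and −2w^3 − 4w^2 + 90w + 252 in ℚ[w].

w^5 + w^4 − 67w^3 − 121w^2 + 1026w + 2520

Apply the Euclidean algorithm:
  5w^4 − 10w^3 − 305w^2 + 310w + 4200 = (−(5/2)w + 10)(−2w^3 − 4w^2 + 90w + 252) + (−40w^2 + 40w + 1680)
  −2w^3 − 4w^2 + 90w + 252 = ((1/20)w + 3/20)(−40w^2 + 40w + 1680) + (0)
Last nonzero remainder: −40w^2 + 40w + 1680. Dividing through by −40 gives the monic gcd w^2 − w − 42.
Then lcm(f, g) = f·g / gcd(f, g); expanding and making the result monic gives the answer.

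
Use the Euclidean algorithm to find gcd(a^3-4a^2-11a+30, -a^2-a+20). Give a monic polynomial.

1

By polynomial division,
  a^3-4a^2-11a+30 = (-a+5)(-a^2-a+20) + (14a-70)
  -a^2-a+20 = (-(1/14)a-3/7)(14a-70) + (-10)
  14a-70 = (-(7/5)a+7)(-10) + (0)
The last nonzero remainder is the constant -10, so the polynomials are coprime and gcd = 1.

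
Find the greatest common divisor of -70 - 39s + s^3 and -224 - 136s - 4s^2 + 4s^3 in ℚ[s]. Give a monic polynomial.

-14 - 5s + s^2

Apply the Euclidean algorithm:
  s^3 - 39s - 70 = (1/4)(4s^3 - 4s^2 - 136s - 224) + (s^2 - 5s - 14)
  4s^3 - 4s^2 - 136s - 224 = (4s + 16)(s^2 - 5s - 14) + (0)
The last nonzero remainder s^2 - 5s - 14 is already monic.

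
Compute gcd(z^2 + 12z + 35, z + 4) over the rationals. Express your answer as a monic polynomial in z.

1

By polynomial division,
  z^2 + 12z + 35 = (z + 8)(z + 4) + (3)
  z + 4 = ((1/3)z + 4/3)(3) + (0)
The last nonzero remainder is the constant 3, so the polynomials are coprime and gcd = 1.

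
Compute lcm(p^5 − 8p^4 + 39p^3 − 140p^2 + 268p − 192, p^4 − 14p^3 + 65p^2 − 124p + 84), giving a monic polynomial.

Repeated division with remainder:
  p^5 − 8p^4 + 39p^3 − 140p^2 + 268p − 192 = (p + 6)(p^4 − 14p^3 + 65p^2 − 124p + 84) + (58p^3 − 406p^2 + 928p − 696)
  p^4 − 14p^3 + 65p^2 − 124p + 84 = ((1/58)p − 7/58)(58p^3 − 406p^2 + 928p − 696) + (0)
Last nonzero remainder: 58p^3 − 406p^2 + 928p − 696. Dividing through by 58 gives the monic gcd p^3 − 7p^2 + 16p − 12.
Then lcm(f, g) = f·g / gcd(f, g); expanding and making the result monic gives the answer.

p^6 − 15p^5 + 95p^4 − 413p^3 + 1248p^2 − 2068p + 1344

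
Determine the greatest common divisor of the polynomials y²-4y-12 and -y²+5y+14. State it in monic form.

Apply the Euclidean algorithm:
  y²-4y-12 = (-1)(-y²+5y+14) + (y+2)
  -y²+5y+14 = (-y+7)(y+2) + (0)
The last nonzero remainder y+2 is already monic.

y+2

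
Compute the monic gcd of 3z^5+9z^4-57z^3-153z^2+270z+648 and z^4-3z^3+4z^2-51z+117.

z^2-6z+9

Euclidean algorithm in ℚ[z]:
  3z^5+9z^4-57z^3-153z^2+270z+648 = (3z+18)(z^4-3z^3+4z^2-51z+117) + (-15z^3-72z^2+837z-1458)
  z^4-3z^3+4z^2-51z+117 = (-(1/15)z+13/25)(-15z^3-72z^2+837z-1458) + ((2431/25)z^2-(14586/25)z+21879/25)
  -15z^3-72z^2+837z-1458 = (-(375/2431)z-4050/2431)((2431/25)z^2-(14586/25)z+21879/25) + (0)
Last nonzero remainder: (2431/25)z^2-(14586/25)z+21879/25. Dividing through by 2431/25 gives the monic gcd z^2-6z+9.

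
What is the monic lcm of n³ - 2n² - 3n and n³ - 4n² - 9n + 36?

Euclidean algorithm in ℚ[n]:
  n³ - 2n² - 3n = (n³ - 4n² - 9n + 36) + (2n² + 6n - 36)
  n³ - 4n² - 9n + 36 = ((1/2)n - 7/2)(2n² + 6n - 36) + (30n - 90)
  2n² + 6n - 36 = ((1/15)n + 2/5)(30n - 90) + (0)
Last nonzero remainder: 30n - 90. Dividing through by 30 gives the monic gcd n - 3.
Then lcm(f, g) = f·g / gcd(f, g); expanding and making the result monic gives the answer.

n⁵ - 3n⁴ - 13n³ + 27n² + 36n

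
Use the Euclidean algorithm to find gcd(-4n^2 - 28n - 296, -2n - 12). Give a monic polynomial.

Repeated division with remainder:
  -4n^2 - 28n - 296 = (2n + 2)(-2n - 12) + (-272)
  -2n - 12 = ((1/136)n + 3/68)(-272) + (0)
The last nonzero remainder is the constant -272, so the polynomials are coprime and gcd = 1.

1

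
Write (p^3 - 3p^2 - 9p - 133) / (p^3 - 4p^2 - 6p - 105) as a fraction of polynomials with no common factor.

(p^2 + 4p + 19)/(p^2 + 3p + 15)

Repeated division with remainder:
  p^3 - 3p^2 - 9p - 133 = (p^3 - 4p^2 - 6p - 105) + (p^2 - 3p - 28)
  p^3 - 4p^2 - 6p - 105 = (p - 1)(p^2 - 3p - 28) + (19p - 133)
  p^2 - 3p - 28 = ((1/19)p + 4/19)(19p - 133) + (0)
Last nonzero remainder: 19p - 133. Dividing through by 19 gives the monic gcd p - 7.
Cancel p - 7 from numerator and denominator to get the reduced form.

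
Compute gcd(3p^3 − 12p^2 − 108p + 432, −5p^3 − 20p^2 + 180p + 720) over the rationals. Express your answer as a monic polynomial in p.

p^2 − 36

By polynomial division,
  3p^3 − 12p^2 − 108p + 432 = (−3/5)(−5p^3 − 20p^2 + 180p + 720) + (−24p^2 + 864)
  −5p^3 − 20p^2 + 180p + 720 = ((5/24)p + 5/6)(−24p^2 + 864) + (0)
Last nonzero remainder: −24p^2 + 864. Dividing through by −24 gives the monic gcd p^2 − 36.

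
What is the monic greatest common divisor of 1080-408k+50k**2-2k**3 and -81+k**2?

-9+k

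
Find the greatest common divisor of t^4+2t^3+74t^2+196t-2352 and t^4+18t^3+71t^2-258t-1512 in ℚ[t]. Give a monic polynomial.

Apply the Euclidean algorithm:
  t^4+2t^3+74t^2+196t-2352 = (t^4+18t^3+71t^2-258t-1512) + (-16t^3+3t^2+454t-840)
  t^4+18t^3+71t^2-258t-1512 = (-(1/16)t-291/256)(-16t^3+3t^2+454t-840) + ((26313/256)t^2+(26313/128)t-78939/32)
  -16t^3+3t^2+454t-840 = (-(4096/26313)t+1280/3759)((26313/256)t^2+(26313/128)t-78939/32) + (0)
Last nonzero remainder: (26313/256)t^2+(26313/128)t-78939/32. Dividing through by 26313/256 gives the monic gcd t^2+2t-24.

t^2+2t-24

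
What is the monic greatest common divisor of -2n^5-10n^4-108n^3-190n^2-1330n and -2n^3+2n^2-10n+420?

n^2+5n+35

Repeated division with remainder:
  -2n^5-10n^4-108n^3-190n^2-1330n = (n^2+6n+55)(-2n^3+2n^2-10n+420) + (-660n^2-3300n-23100)
  -2n^3+2n^2-10n+420 = ((1/330)n-1/55)(-660n^2-3300n-23100) + (0)
Last nonzero remainder: -660n^2-3300n-23100. Dividing through by -660 gives the monic gcd n^2+5n+35.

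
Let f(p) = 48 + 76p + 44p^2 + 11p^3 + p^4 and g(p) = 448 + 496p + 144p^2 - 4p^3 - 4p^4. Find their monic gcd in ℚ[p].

Apply the Euclidean algorithm:
  p^4 + 11p^3 + 44p^2 + 76p + 48 = (-1/4)(-4p^4 - 4p^3 + 144p^2 + 496p + 448) + (10p^3 + 80p^2 + 200p + 160)
  -4p^4 - 4p^3 + 144p^2 + 496p + 448 = (-(2/5)p + 14/5)(10p^3 + 80p^2 + 200p + 160) + (0)
Last nonzero remainder: 10p^3 + 80p^2 + 200p + 160. Dividing through by 10 gives the monic gcd p^3 + 8p^2 + 20p + 16.

16 + 20p + 8p^2 + p^3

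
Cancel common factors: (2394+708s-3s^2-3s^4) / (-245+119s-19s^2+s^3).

(-342-150s-21s^2-3s^3)/(35-12s+s^2)

Euclidean algorithm in ℚ[s]:
  -3s^4-3s^2+708s+2394 = (-3s-57)(s^3-19s^2+119s-245) + (-729s^2+6756s-11571)
  s^3-19s^2+119s-245 = (-(1/729)s+2365/177147)(-729s^2+6756s-11571) + ((763600/59049)s-5345200/59049)
  -729s^2+6756s-11571 = (-(43046721/763600)s+97607997/763600)((763600/59049)s-5345200/59049) + (0)
Last nonzero remainder: (763600/59049)s-5345200/59049. Dividing through by 763600/59049 gives the monic gcd s-7.
Cancel s-7 from numerator and denominator to get the reduced form.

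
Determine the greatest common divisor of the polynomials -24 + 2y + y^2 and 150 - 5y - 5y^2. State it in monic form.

6 + y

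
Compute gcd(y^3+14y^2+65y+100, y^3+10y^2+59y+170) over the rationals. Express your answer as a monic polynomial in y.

Apply the Euclidean algorithm:
  y^3+14y^2+65y+100 = (y^3+10y^2+59y+170) + (4y^2+6y-70)
  y^3+10y^2+59y+170 = ((1/4)y+17/8)(4y^2+6y-70) + ((255/4)y+1275/4)
  4y^2+6y-70 = ((16/255)y-56/255)((255/4)y+1275/4) + (0)
Last nonzero remainder: (255/4)y+1275/4. Dividing through by 255/4 gives the monic gcd y+5.

y+5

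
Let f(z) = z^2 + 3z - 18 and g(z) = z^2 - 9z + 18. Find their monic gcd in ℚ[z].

By polynomial division,
  z^2 + 3z - 18 = (z^2 - 9z + 18) + (12z - 36)
  z^2 - 9z + 18 = ((1/12)z - 1/2)(12z - 36) + (0)
Last nonzero remainder: 12z - 36. Dividing through by 12 gives the monic gcd z - 3.

z - 3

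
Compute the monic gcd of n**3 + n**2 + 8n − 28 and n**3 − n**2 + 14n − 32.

Apply the Euclidean algorithm:
  n**3 + n**2 + 8n − 28 = (n**3 − n**2 + 14n − 32) + (2n**2 − 6n + 4)
  n**3 − n**2 + 14n − 32 = ((1/2)n + 1)(2n**2 − 6n + 4) + (18n − 36)
  2n**2 − 6n + 4 = ((1/9)n − 1/9)(18n − 36) + (0)
Last nonzero remainder: 18n − 36. Dividing through by 18 gives the monic gcd n − 2.

n − 2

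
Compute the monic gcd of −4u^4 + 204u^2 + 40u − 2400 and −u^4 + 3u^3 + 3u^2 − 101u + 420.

u^2 + u − 20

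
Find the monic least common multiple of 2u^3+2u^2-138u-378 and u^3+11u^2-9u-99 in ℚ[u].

u^5+9u^4-94u^3-774u^2+765u+6237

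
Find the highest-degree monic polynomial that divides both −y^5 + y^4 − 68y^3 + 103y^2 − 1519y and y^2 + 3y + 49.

y^2 + 3y + 49

By polynomial division,
  −y^5 + y^4 − 68y^3 + 103y^2 − 1519y = (−y^3 + 4y^2 − 31y)(y^2 + 3y + 49) + (0)
The last nonzero remainder y^2 + 3y + 49 is already monic.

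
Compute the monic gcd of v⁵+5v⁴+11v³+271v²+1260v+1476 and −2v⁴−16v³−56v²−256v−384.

v²+8v+12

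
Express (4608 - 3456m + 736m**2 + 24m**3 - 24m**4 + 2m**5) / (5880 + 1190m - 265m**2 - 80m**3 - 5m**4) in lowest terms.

(192 - 128m + 28m**2 - 2m**3)/(245 + 70m + 5m**2)

Repeated division with remainder:
  2m**5 - 24m**4 + 24m**3 + 736m**2 - 3456m + 4608 = (-(2/5)m + 56/5)(-5m**4 - 80m**3 - 265m**2 + 1190m + 5880) + (814m**3 + 4180m**2 - 14432m - 61248)
  -5m**4 - 80m**3 - 265m**2 + 1190m + 5880 = (-(5/814)m - 1005/15059)(814m**3 + 4180m**2 - 14432m - 61248) + (-(102245/1369)m**2 - (204490/1369)m + 2453880/1369)
  814m**3 + 4180m**2 - 14432m - 61248 = (-(101306/9295)m - 317608/9295)(-(102245/1369)m**2 - (204490/1369)m + 2453880/1369) + (0)
Last nonzero remainder: -(102245/1369)m**2 - (204490/1369)m + 2453880/1369. Dividing through by -102245/1369 gives the monic gcd m**2 + 2m - 24.
Cancel m**2 + 2m - 24 from numerator and denominator to get the reduced form.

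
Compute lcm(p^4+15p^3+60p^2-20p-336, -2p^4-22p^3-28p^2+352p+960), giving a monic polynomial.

p^6+16p^5+55p^4-260p^3-1556p^2+64p+6720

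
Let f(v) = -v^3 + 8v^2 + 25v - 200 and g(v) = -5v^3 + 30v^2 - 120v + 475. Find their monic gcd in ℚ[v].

v - 5

Apply the Euclidean algorithm:
  -v^3 + 8v^2 + 25v - 200 = (1/5)(-5v^3 + 30v^2 - 120v + 475) + (2v^2 + 49v - 295)
  -5v^3 + 30v^2 - 120v + 475 = (-(5/2)v + 305/4)(2v^2 + 49v - 295) + (-(18375/4)v + 91875/4)
  2v^2 + 49v - 295 = (-(8/18375)v - 236/18375)(-(18375/4)v + 91875/4) + (0)
Last nonzero remainder: -(18375/4)v + 91875/4. Dividing through by -18375/4 gives the monic gcd v - 5.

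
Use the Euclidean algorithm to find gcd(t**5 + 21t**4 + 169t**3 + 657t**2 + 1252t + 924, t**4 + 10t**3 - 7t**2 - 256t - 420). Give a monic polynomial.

t**3 + 15t**2 + 68t + 84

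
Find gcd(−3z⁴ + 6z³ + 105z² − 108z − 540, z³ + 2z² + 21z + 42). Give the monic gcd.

Apply the Euclidean algorithm:
  −3z⁴ + 6z³ + 105z² − 108z − 540 = (−3z + 12)(z³ + 2z² + 21z + 42) + (144z² − 234z − 1044)
  z³ + 2z² + 21z + 42 = ((1/144)z + 29/1152)(144z² − 234z − 1044) + ((2185/64)z + 2185/32)
  144z² − 234z − 1044 = ((9216/2185)z − 33408/2185)((2185/64)z + 2185/32) + (0)
Last nonzero remainder: (2185/64)z + 2185/32. Dividing through by 2185/64 gives the monic gcd z + 2.

z + 2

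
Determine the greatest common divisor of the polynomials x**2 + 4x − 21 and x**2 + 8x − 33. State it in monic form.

Euclidean algorithm in ℚ[x]:
  x**2 + 4x − 21 = (x**2 + 8x − 33) + (−4x + 12)
  x**2 + 8x − 33 = (−(1/4)x − 11/4)(−4x + 12) + (0)
Last nonzero remainder: −4x + 12. Dividing through by −4 gives the monic gcd x − 3.

x − 3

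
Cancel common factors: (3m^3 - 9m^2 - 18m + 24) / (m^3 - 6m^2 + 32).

(3m - 3)/(m - 4)

Euclidean algorithm in ℚ[m]:
  3m^3 - 9m^2 - 18m + 24 = (3)(m^3 - 6m^2 + 32) + (9m^2 - 18m - 72)
  m^3 - 6m^2 + 32 = ((1/9)m - 4/9)(9m^2 - 18m - 72) + (0)
Last nonzero remainder: 9m^2 - 18m - 72. Dividing through by 9 gives the monic gcd m^2 - 2m - 8.
Cancel m^2 - 2m - 8 from numerator and denominator to get the reduced form.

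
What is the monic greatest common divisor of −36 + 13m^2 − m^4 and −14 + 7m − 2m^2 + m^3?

−2 + m

Repeated division with remainder:
  −m^4 + 13m^2 − 36 = (−m − 2)(m^3 − 2m^2 + 7m − 14) + (16m^2 − 64)
  m^3 − 2m^2 + 7m − 14 = ((1/16)m − 1/8)(16m^2 − 64) + (11m − 22)
  16m^2 − 64 = ((16/11)m + 32/11)(11m − 22) + (0)
Last nonzero remainder: 11m − 22. Dividing through by 11 gives the monic gcd m − 2.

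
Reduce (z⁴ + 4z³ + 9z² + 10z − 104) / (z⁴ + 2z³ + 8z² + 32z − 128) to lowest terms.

Apply the Euclidean algorithm:
  z⁴ + 4z³ + 9z² + 10z − 104 = (z⁴ + 2z³ + 8z² + 32z − 128) + (2z³ + z² − 22z + 24)
  z⁴ + 2z³ + 8z² + 32z − 128 = ((1/2)z + 3/4)(2z³ + z² − 22z + 24) + ((73/4)z² + (73/2)z − 146)
  2z³ + z² − 22z + 24 = ((8/73)z − 12/73)((73/4)z² + (73/2)z − 146) + (0)
Last nonzero remainder: (73/4)z² + (73/2)z − 146. Dividing through by 73/4 gives the monic gcd z² + 2z − 8.
Cancel z² + 2z − 8 from numerator and denominator to get the reduced form.

(z² + 2z + 13)/(z² + 16)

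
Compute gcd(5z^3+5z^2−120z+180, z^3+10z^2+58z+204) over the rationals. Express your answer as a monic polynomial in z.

Repeated division with remainder:
  5z^3+5z^2−120z+180 = (5)(z^3+10z^2+58z+204) + (−45z^2−410z−840)
  z^3+10z^2+58z+204 = (−(1/45)z−8/405)(−45z^2−410z−840) + ((2530/81)z+5060/27)
  −45z^2−410z−840 = (−(729/506)z−1134/253)((2530/81)z+5060/27) + (0)
Last nonzero remainder: (2530/81)z+5060/27. Dividing through by 2530/81 gives the monic gcd z+6.

z+6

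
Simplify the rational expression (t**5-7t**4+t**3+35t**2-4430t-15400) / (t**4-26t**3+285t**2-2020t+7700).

(t**2+9t+20)/(t-10)

By polynomial division,
  t**5-7t**4+t**3+35t**2-4430t-15400 = (t+19)(t**4-26t**3+285t**2-2020t+7700) + (210t**3-3360t**2+26250t-161700)
  t**4-26t**3+285t**2-2020t+7700 = ((1/210)t-1/21)(210t**3-3360t**2+26250t-161700) + (0)
Last nonzero remainder: 210t**3-3360t**2+26250t-161700. Dividing through by 210 gives the monic gcd t**3-16t**2+125t-770.
Cancel t**3-16t**2+125t-770 from numerator and denominator to get the reduced form.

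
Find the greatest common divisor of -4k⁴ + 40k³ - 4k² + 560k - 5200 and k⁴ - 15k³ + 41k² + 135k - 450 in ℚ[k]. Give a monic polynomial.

k² - 15k + 50

Apply the Euclidean algorithm:
  -4k⁴ + 40k³ - 4k² + 560k - 5200 = (-4)(k⁴ - 15k³ + 41k² + 135k - 450) + (-20k³ + 160k² + 1100k - 7000)
  k⁴ - 15k³ + 41k² + 135k - 450 = (-(1/20)k + 7/20)(-20k³ + 160k² + 1100k - 7000) + (40k² - 600k + 2000)
  -20k³ + 160k² + 1100k - 7000 = (-(1/2)k - 7/2)(40k² - 600k + 2000) + (0)
Last nonzero remainder: 40k² - 600k + 2000. Dividing through by 40 gives the monic gcd k² - 15k + 50.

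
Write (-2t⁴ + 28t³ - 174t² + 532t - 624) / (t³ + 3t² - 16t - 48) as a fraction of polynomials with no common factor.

(-2t³ + 20t² - 94t + 156)/(t² + 7t + 12)

By polynomial division,
  -2t⁴ + 28t³ - 174t² + 532t - 624 = (-2t + 34)(t³ + 3t² - 16t - 48) + (-308t² + 980t + 1008)
  t³ + 3t² - 16t - 48 = (-(1/308)t - 17/847)(-308t² + 980t + 1008) + ((840/121)t - 3360/121)
  -308t² + 980t + 1008 = (-(1331/30)t - 363/10)((840/121)t - 3360/121) + (0)
Last nonzero remainder: (840/121)t - 3360/121. Dividing through by 840/121 gives the monic gcd t - 4.
Cancel t - 4 from numerator and denominator to get the reduced form.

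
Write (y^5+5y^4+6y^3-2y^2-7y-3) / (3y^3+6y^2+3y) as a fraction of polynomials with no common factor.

(y^3+3y^2-y-3)/(3y)

Apply the Euclidean algorithm:
  y^5+5y^4+6y^3-2y^2-7y-3 = ((1/3)y^2+y-1/3)(3y^3+6y^2+3y) + (-3y^2-6y-3)
  3y^3+6y^2+3y = (-y)(-3y^2-6y-3) + (0)
Last nonzero remainder: -3y^2-6y-3. Dividing through by -3 gives the monic gcd y^2+2y+1.
Cancel y^2+2y+1 from numerator and denominator to get the reduced form.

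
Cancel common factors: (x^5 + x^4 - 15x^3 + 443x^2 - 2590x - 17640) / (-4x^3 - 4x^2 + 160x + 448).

By polynomial division,
  x^5 + x^4 - 15x^3 + 443x^2 - 2590x - 17640 = (-(1/4)x^2 - 25/4)(-4x^3 - 4x^2 + 160x + 448) + (530x^2 - 1590x - 14840)
  -4x^3 - 4x^2 + 160x + 448 = (-(2/265)x - 8/265)(530x^2 - 1590x - 14840) + (0)
Last nonzero remainder: 530x^2 - 1590x - 14840. Dividing through by 530 gives the monic gcd x^2 - 3x - 28.
Cancel x^2 - 3x - 28 from numerator and denominator to get the reduced form.

(-x^3 - 4x^2 - 25x - 630)/(4x + 16)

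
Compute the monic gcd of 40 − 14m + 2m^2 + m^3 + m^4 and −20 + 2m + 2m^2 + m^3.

10 + 4m + m^2

Apply the Euclidean algorithm:
  m^4 + m^3 + 2m^2 − 14m + 40 = (m − 1)(m^3 + 2m^2 + 2m − 20) + (2m^2 + 8m + 20)
  m^3 + 2m^2 + 2m − 20 = ((1/2)m − 1)(2m^2 + 8m + 20) + (0)
Last nonzero remainder: 2m^2 + 8m + 20. Dividing through by 2 gives the monic gcd m^2 + 4m + 10.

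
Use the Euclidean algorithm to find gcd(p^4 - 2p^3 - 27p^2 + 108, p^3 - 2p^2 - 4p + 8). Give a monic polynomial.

p - 2

Repeated division with remainder:
  p^4 - 2p^3 - 27p^2 + 108 = (p)(p^3 - 2p^2 - 4p + 8) + (-23p^2 - 8p + 108)
  p^3 - 2p^2 - 4p + 8 = (-(1/23)p + 54/529)(-23p^2 - 8p + 108) + ((800/529)p - 1600/529)
  -23p^2 - 8p + 108 = (-(12167/800)p - 14283/400)((800/529)p - 1600/529) + (0)
Last nonzero remainder: (800/529)p - 1600/529. Dividing through by 800/529 gives the monic gcd p - 2.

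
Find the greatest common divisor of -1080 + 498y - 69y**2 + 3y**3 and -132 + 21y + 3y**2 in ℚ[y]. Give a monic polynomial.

-4 + y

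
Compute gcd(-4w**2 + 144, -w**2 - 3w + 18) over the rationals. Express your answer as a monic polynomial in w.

w + 6

By polynomial division,
  -4w**2 + 144 = (4)(-w**2 - 3w + 18) + (12w + 72)
  -w**2 - 3w + 18 = (-(1/12)w + 1/4)(12w + 72) + (0)
Last nonzero remainder: 12w + 72. Dividing through by 12 gives the monic gcd w + 6.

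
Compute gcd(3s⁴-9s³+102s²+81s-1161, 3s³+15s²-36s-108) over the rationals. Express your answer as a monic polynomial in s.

s-3

Apply the Euclidean algorithm:
  3s⁴-9s³+102s²+81s-1161 = (s-8)(3s³+15s²-36s-108) + (258s²-99s-2025)
  3s³+15s²-36s-108 = ((1/86)s+463/7396)(258s²-99s-2025) + (-(46269/7396)s+138807/7396)
  258s²-99s-2025 = (-(636056/15423)s-554700/5141)(-(46269/7396)s+138807/7396) + (0)
Last nonzero remainder: -(46269/7396)s+138807/7396. Dividing through by -46269/7396 gives the monic gcd s-3.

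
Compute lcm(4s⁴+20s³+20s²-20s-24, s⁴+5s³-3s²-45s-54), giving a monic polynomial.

s⁶+5s⁵-4s⁴-50s³-51s²+45s+54

By polynomial division,
  4s⁴+20s³+20s²-20s-24 = (4)(s⁴+5s³-3s²-45s-54) + (32s²+160s+192)
  s⁴+5s³-3s²-45s-54 = ((1/32)s²-9/32)(32s²+160s+192) + (0)
Last nonzero remainder: 32s²+160s+192. Dividing through by 32 gives the monic gcd s²+5s+6.
Then lcm(f, g) = f·g / gcd(f, g); expanding and making the result monic gives the answer.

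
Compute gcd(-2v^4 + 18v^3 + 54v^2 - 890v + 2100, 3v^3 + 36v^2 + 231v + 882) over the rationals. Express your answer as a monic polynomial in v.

v + 7

Repeated division with remainder:
  -2v^4 + 18v^3 + 54v^2 - 890v + 2100 = (-(2/3)v + 14)(3v^3 + 36v^2 + 231v + 882) + (-296v^2 - 3536v - 10248)
  3v^3 + 36v^2 + 231v + 882 = (-(3/296)v - 3/5476)(-296v^2 - 3536v - 10248) + ((171396/1369)v + 1199772/1369)
  -296v^2 - 3536v - 10248 = (-(101306/42849)v - 167018/14283)((171396/1369)v + 1199772/1369) + (0)
Last nonzero remainder: (171396/1369)v + 1199772/1369. Dividing through by 171396/1369 gives the monic gcd v + 7.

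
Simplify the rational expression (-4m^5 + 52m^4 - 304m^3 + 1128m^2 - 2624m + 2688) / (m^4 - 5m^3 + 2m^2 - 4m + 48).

By polynomial division,
  -4m^5 + 52m^4 - 304m^3 + 1128m^2 - 2624m + 2688 = (-4m + 32)(m^4 - 5m^3 + 2m^2 - 4m + 48) + (-136m^3 + 1048m^2 - 2304m + 1152)
  m^4 - 5m^3 + 2m^2 - 4m + 48 = (-(1/136)m - 23/1156)(-136m^3 + 1048m^2 - 2304m + 1152) + ((1708/289)m^2 - (11956/289)m + 20496/289)
  -136m^3 + 1048m^2 - 2304m + 1152 = (-(9826/427)m + 6936/427)((1708/289)m^2 - (11956/289)m + 20496/289) + (0)
Last nonzero remainder: (1708/289)m^2 - (11956/289)m + 20496/289. Dividing through by 1708/289 gives the monic gcd m^2 - 7m + 12.
Cancel m^2 - 7m + 12 from numerator and denominator to get the reduced form.

(-4m^3 + 24m^2 - 88m + 224)/(m^2 + 2m + 4)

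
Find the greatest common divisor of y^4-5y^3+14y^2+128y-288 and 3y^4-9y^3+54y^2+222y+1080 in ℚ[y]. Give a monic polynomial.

Repeated division with remainder:
  y^4-5y^3+14y^2+128y-288 = (1/3)(3y^4-9y^3+54y^2+222y+1080) + (-2y^3-4y^2+54y-648)
  3y^4-9y^3+54y^2+222y+1080 = (-(3/2)y+15/2)(-2y^3-4y^2+54y-648) + (165y^2-1155y+5940)
  -2y^3-4y^2+54y-648 = (-(2/165)y-6/55)(165y^2-1155y+5940) + (0)
Last nonzero remainder: 165y^2-1155y+5940. Dividing through by 165 gives the monic gcd y^2-7y+36.

y^2-7y+36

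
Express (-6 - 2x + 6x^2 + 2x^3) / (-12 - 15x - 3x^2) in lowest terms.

(6 - 4x - 2x^2)/(12 + 3x)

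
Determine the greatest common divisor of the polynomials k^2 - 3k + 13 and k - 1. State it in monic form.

By polynomial division,
  k^2 - 3k + 13 = (k - 2)(k - 1) + (11)
  k - 1 = ((1/11)k - 1/11)(11) + (0)
The last nonzero remainder is the constant 11, so the polynomials are coprime and gcd = 1.

1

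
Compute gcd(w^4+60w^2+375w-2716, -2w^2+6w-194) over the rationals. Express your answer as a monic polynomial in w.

By polynomial division,
  w^4+60w^2+375w-2716 = (-(1/2)w^2-(3/2)w+14)(-2w^2+6w-194) + (0)
Last nonzero remainder: -2w^2+6w-194. Dividing through by -2 gives the monic gcd w^2-3w+97.

w^2-3w+97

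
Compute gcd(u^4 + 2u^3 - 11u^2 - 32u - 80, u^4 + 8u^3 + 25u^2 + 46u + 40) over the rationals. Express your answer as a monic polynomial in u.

u^3 + 6u^2 + 13u + 20

Euclidean algorithm in ℚ[u]:
  u^4 + 2u^3 - 11u^2 - 32u - 80 = (u^4 + 8u^3 + 25u^2 + 46u + 40) + (-6u^3 - 36u^2 - 78u - 120)
  u^4 + 8u^3 + 25u^2 + 46u + 40 = (-(1/6)u - 1/3)(-6u^3 - 36u^2 - 78u - 120) + (0)
Last nonzero remainder: -6u^3 - 36u^2 - 78u - 120. Dividing through by -6 gives the monic gcd u^3 + 6u^2 + 13u + 20.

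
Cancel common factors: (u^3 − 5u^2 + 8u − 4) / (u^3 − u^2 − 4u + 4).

Repeated division with remainder:
  u^3 − 5u^2 + 8u − 4 = (u^3 − u^2 − 4u + 4) + (−4u^2 + 12u − 8)
  u^3 − u^2 − 4u + 4 = (−(1/4)u − 1/2)(−4u^2 + 12u − 8) + (0)
Last nonzero remainder: −4u^2 + 12u − 8. Dividing through by −4 gives the monic gcd u^2 − 3u + 2.
Cancel u^2 − 3u + 2 from numerator and denominator to get the reduced form.

(u − 2)/(u + 2)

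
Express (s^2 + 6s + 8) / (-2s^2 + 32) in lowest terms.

(-s - 2)/(2s - 8)

Apply the Euclidean algorithm:
  s^2 + 6s + 8 = (-1/2)(-2s^2 + 32) + (6s + 24)
  -2s^2 + 32 = (-(1/3)s + 4/3)(6s + 24) + (0)
Last nonzero remainder: 6s + 24. Dividing through by 6 gives the monic gcd s + 4.
Cancel s + 4 from numerator and denominator to get the reduced form.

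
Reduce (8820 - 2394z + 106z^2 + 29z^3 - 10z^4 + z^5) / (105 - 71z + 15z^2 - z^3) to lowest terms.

By polynomial division,
  z^5 - 10z^4 + 29z^3 + 106z^2 - 2394z + 8820 = (-z^2 - 5z - 33)(-z^3 + 15z^2 - 71z + 105) + (351z^2 - 4212z + 12285)
  -z^3 + 15z^2 - 71z + 105 = (-(1/351)z + 1/117)(351z^2 - 4212z + 12285) + (0)
Last nonzero remainder: 351z^2 - 4212z + 12285. Dividing through by 351 gives the monic gcd z^2 - 12z + 35.
Cancel z^2 - 12z + 35 from numerator and denominator to get the reduced form.

(-252 - 18z - 2z^2 - z^3)/(-3 + z)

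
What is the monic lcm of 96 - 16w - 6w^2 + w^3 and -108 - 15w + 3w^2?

-864 + 240w + 38w^2 - 15w^3 + w^4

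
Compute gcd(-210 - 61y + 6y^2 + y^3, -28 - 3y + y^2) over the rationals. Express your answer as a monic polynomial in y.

-7 + y

Repeated division with remainder:
  y^3 + 6y^2 - 61y - 210 = (y + 9)(y^2 - 3y - 28) + (-6y + 42)
  y^2 - 3y - 28 = (-(1/6)y - 2/3)(-6y + 42) + (0)
Last nonzero remainder: -6y + 42. Dividing through by -6 gives the monic gcd y - 7.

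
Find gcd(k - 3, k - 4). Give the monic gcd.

1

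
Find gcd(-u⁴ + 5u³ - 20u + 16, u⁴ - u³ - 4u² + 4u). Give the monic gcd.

Apply the Euclidean algorithm:
  -u⁴ + 5u³ - 20u + 16 = (-1)(u⁴ - u³ - 4u² + 4u) + (4u³ - 4u² - 16u + 16)
  u⁴ - u³ - 4u² + 4u = ((1/4)u)(4u³ - 4u² - 16u + 16) + (0)
Last nonzero remainder: 4u³ - 4u² - 16u + 16. Dividing through by 4 gives the monic gcd u³ - u² - 4u + 4.

u³ - u² - 4u + 4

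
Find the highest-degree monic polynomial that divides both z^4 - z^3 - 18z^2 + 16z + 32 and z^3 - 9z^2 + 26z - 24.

Apply the Euclidean algorithm:
  z^4 - z^3 - 18z^2 + 16z + 32 = (z + 8)(z^3 - 9z^2 + 26z - 24) + (28z^2 - 168z + 224)
  z^3 - 9z^2 + 26z - 24 = ((1/28)z - 3/28)(28z^2 - 168z + 224) + (0)
Last nonzero remainder: 28z^2 - 168z + 224. Dividing through by 28 gives the monic gcd z^2 - 6z + 8.

z^2 - 6z + 8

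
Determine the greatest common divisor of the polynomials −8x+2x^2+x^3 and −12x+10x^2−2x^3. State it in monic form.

Apply the Euclidean algorithm:
  x^3+2x^2−8x = (−1/2)(−2x^3+10x^2−12x) + (7x^2−14x)
  −2x^3+10x^2−12x = (−(2/7)x+6/7)(7x^2−14x) + (0)
Last nonzero remainder: 7x^2−14x. Dividing through by 7 gives the monic gcd x^2−2x.

−2x+x^2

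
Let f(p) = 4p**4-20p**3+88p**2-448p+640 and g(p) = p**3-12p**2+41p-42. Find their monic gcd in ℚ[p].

p-2

Apply the Euclidean algorithm:
  4p**4-20p**3+88p**2-448p+640 = (4p+28)(p**3-12p**2+41p-42) + (260p**2-1428p+1816)
  p**3-12p**2+41p-42 = ((1/260)p-423/16900)(260p**2-1428p+1816) + (-(7296/4225)p+14592/4225)
  260p**2-1428p+1816 = (-(274625/1824)p+959075/1824)(-(7296/4225)p+14592/4225) + (0)
Last nonzero remainder: -(7296/4225)p+14592/4225. Dividing through by -7296/4225 gives the monic gcd p-2.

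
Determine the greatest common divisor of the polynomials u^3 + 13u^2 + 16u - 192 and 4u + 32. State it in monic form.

u + 8

Euclidean algorithm in ℚ[u]:
  u^3 + 13u^2 + 16u - 192 = ((1/4)u^2 + (5/4)u - 6)(4u + 32) + (0)
Last nonzero remainder: 4u + 32. Dividing through by 4 gives the monic gcd u + 8.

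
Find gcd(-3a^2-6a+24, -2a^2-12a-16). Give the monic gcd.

a+4

Euclidean algorithm in ℚ[a]:
  -3a^2-6a+24 = (3/2)(-2a^2-12a-16) + (12a+48)
  -2a^2-12a-16 = (-(1/6)a-1/3)(12a+48) + (0)
Last nonzero remainder: 12a+48. Dividing through by 12 gives the monic gcd a+4.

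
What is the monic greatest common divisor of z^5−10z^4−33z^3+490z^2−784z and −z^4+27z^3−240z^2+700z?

z^2−7z

By polynomial division,
  z^5−10z^4−33z^3+490z^2−784z = (−z−17)(−z^4+27z^3−240z^2+700z) + (186z^3−2890z^2+11116z)
  −z^4+27z^3−240z^2+700z = (−(1/186)z+533/8649)(186z^3−2890z^2+11116z) + (−(18496/8649)z^2+(129472/8649)z)
  186z^3−2890z^2+11116z = (−(804357/9248)z+3433653/4624)(−(18496/8649)z^2+(129472/8649)z) + (0)
Last nonzero remainder: −(18496/8649)z^2+(129472/8649)z. Dividing through by −18496/8649 gives the monic gcd z^2−7z.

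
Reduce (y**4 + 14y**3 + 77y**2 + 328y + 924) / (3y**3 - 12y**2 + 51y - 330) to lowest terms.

(y**2 + 13y + 42)/(3y - 15)

Euclidean algorithm in ℚ[y]:
  y**4 + 14y**3 + 77y**2 + 328y + 924 = ((1/3)y + 6)(3y**3 - 12y**2 + 51y - 330) + (132y**2 + 132y + 2904)
  3y**3 - 12y**2 + 51y - 330 = ((1/44)y - 5/44)(132y**2 + 132y + 2904) + (0)
Last nonzero remainder: 132y**2 + 132y + 2904. Dividing through by 132 gives the monic gcd y**2 + y + 22.
Cancel y**2 + y + 22 from numerator and denominator to get the reduced form.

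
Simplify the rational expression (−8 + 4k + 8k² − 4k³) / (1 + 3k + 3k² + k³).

(−8 + 12k − 4k²)/(1 + 2k + k²)

Euclidean algorithm in ℚ[k]:
  −4k³ + 8k² + 4k − 8 = (−4)(k³ + 3k² + 3k + 1) + (20k² + 16k − 4)
  k³ + 3k² + 3k + 1 = ((1/20)k + 11/100)(20k² + 16k − 4) + ((36/25)k + 36/25)
  20k² + 16k − 4 = ((125/9)k − 25/9)((36/25)k + 36/25) + (0)
Last nonzero remainder: (36/25)k + 36/25. Dividing through by 36/25 gives the monic gcd k + 1.
Cancel k + 1 from numerator and denominator to get the reduced form.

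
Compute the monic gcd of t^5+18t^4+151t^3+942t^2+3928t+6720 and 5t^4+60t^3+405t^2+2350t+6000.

t^3+7t^2+46t+240

By polynomial division,
  t^5+18t^4+151t^3+942t^2+3928t+6720 = ((1/5)t+6/5)(5t^4+60t^3+405t^2+2350t+6000) + (-2t^3-14t^2-92t-480)
  5t^4+60t^3+405t^2+2350t+6000 = (-(5/2)t-25/2)(-2t^3-14t^2-92t-480) + (0)
Last nonzero remainder: -2t^3-14t^2-92t-480. Dividing through by -2 gives the monic gcd t^3+7t^2+46t+240.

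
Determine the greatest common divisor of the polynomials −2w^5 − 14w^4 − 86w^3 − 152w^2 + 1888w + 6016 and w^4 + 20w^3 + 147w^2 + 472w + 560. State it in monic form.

Repeated division with remainder:
  −2w^5 − 14w^4 − 86w^3 − 152w^2 + 1888w + 6016 = (−2w + 26)(w^4 + 20w^3 + 147w^2 + 472w + 560) + (−312w^3 − 3030w^2 − 9264w − 8544)
  w^4 + 20w^3 + 147w^2 + 472w + 560 = (−(1/312)w − 535/16224)(−312w^3 − 3030w^2 − 9264w − 8544) + ((47025/2704)w^2 + (47025/338)w + 47025/169)
  −312w^3 − 3030w^2 − 9264w − 8544 = (−(281216/15675)w − 481312/15675)((47025/2704)w^2 + (47025/338)w + 47025/169) + (0)
Last nonzero remainder: (47025/2704)w^2 + (47025/338)w + 47025/169. Dividing through by 47025/2704 gives the monic gcd w^2 + 8w + 16.

w^2 + 8w + 16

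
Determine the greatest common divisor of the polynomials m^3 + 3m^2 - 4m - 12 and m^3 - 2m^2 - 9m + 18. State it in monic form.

m^2 + m - 6

By polynomial division,
  m^3 + 3m^2 - 4m - 12 = (m^3 - 2m^2 - 9m + 18) + (5m^2 + 5m - 30)
  m^3 - 2m^2 - 9m + 18 = ((1/5)m - 3/5)(5m^2 + 5m - 30) + (0)
Last nonzero remainder: 5m^2 + 5m - 30. Dividing through by 5 gives the monic gcd m^2 + m - 6.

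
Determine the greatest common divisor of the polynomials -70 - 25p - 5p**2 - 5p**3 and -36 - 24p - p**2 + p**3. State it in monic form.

By polynomial division,
  -5p**3 - 5p**2 - 25p - 70 = (-5)(p**3 - p**2 - 24p - 36) + (-10p**2 - 145p - 250)
  p**3 - p**2 - 24p - 36 = (-(1/10)p + 31/20)(-10p**2 - 145p - 250) + ((703/4)p + 703/2)
  -10p**2 - 145p - 250 = (-(40/703)p - 500/703)((703/4)p + 703/2) + (0)
Last nonzero remainder: (703/4)p + 703/2. Dividing through by 703/4 gives the monic gcd p + 2.

2 + p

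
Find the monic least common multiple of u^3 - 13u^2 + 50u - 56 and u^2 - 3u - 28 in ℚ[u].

Apply the Euclidean algorithm:
  u^3 - 13u^2 + 50u - 56 = (u - 10)(u^2 - 3u - 28) + (48u - 336)
  u^2 - 3u - 28 = ((1/48)u + 1/12)(48u - 336) + (0)
Last nonzero remainder: 48u - 336. Dividing through by 48 gives the monic gcd u - 7.
Then lcm(f, g) = f·g / gcd(f, g); expanding and making the result monic gives the answer.

u^4 - 9u^3 - 2u^2 + 144u - 224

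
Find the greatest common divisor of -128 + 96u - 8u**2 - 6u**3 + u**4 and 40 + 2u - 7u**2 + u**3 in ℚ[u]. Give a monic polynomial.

-4 + u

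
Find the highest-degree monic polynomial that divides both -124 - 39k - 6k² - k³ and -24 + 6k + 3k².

Apply the Euclidean algorithm:
  -k³ - 6k² - 39k - 124 = (-(1/3)k - 4/3)(3k² + 6k - 24) + (-39k - 156)
  3k² + 6k - 24 = (-(1/13)k + 2/13)(-39k - 156) + (0)
Last nonzero remainder: -39k - 156. Dividing through by -39 gives the monic gcd k + 4.

4 + k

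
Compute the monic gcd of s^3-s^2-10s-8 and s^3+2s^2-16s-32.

Apply the Euclidean algorithm:
  s^3-s^2-10s-8 = (s^3+2s^2-16s-32) + (-3s^2+6s+24)
  s^3+2s^2-16s-32 = (-(1/3)s-4/3)(-3s^2+6s+24) + (0)
Last nonzero remainder: -3s^2+6s+24. Dividing through by -3 gives the monic gcd s^2-2s-8.

s^2-2s-8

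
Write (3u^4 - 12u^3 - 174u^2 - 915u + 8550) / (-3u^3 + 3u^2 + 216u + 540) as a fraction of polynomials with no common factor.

Repeated division with remainder:
  3u^4 - 12u^3 - 174u^2 - 915u + 8550 = (-u + 3)(-3u^3 + 3u^2 + 216u + 540) + (33u^2 - 1023u + 6930)
  -3u^3 + 3u^2 + 216u + 540 = (-(1/11)u - 30/11)(33u^2 - 1023u + 6930) + (-1944u + 19440)
  33u^2 - 1023u + 6930 = (-(11/648)u + 77/216)(-1944u + 19440) + (0)
Last nonzero remainder: -1944u + 19440. Dividing through by -1944 gives the monic gcd u - 10.
Cancel u - 10 from numerator and denominator to get the reduced form.

(-u^3 - 6u^2 - 2u + 285)/(u^2 + 9u + 18)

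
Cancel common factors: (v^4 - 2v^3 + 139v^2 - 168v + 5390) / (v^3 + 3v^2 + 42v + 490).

(v^2 + 2v + 77)/(v + 7)

Repeated division with remainder:
  v^4 - 2v^3 + 139v^2 - 168v + 5390 = (v - 5)(v^3 + 3v^2 + 42v + 490) + (112v^2 - 448v + 7840)
  v^3 + 3v^2 + 42v + 490 = ((1/112)v + 1/16)(112v^2 - 448v + 7840) + (0)
Last nonzero remainder: 112v^2 - 448v + 7840. Dividing through by 112 gives the monic gcd v^2 - 4v + 70.
Cancel v^2 - 4v + 70 from numerator and denominator to get the reduced form.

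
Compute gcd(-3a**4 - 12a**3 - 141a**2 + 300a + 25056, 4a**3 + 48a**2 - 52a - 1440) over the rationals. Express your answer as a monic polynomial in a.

a + 9

Apply the Euclidean algorithm:
  -3a**4 - 12a**3 - 141a**2 + 300a + 25056 = (-(3/4)a + 6)(4a**3 + 48a**2 - 52a - 1440) + (-468a**2 - 468a + 33696)
  4a**3 + 48a**2 - 52a - 1440 = (-(1/117)a - 11/117)(-468a**2 - 468a + 33696) + (192a + 1728)
  -468a**2 - 468a + 33696 = (-(39/16)a + 39/2)(192a + 1728) + (0)
Last nonzero remainder: 192a + 1728. Dividing through by 192 gives the monic gcd a + 9.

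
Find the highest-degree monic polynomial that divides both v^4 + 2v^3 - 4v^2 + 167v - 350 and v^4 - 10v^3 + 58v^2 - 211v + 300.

Apply the Euclidean algorithm:
  v^4 + 2v^3 - 4v^2 + 167v - 350 = (v^4 - 10v^3 + 58v^2 - 211v + 300) + (12v^3 - 62v^2 + 378v - 650)
  v^4 - 10v^3 + 58v^2 - 211v + 300 = ((1/12)v - 29/72)(12v^3 - 62v^2 + 378v - 650) + ((55/36)v^2 - (55/12)v + 1375/36)
  12v^3 - 62v^2 + 378v - 650 = ((432/55)v - 936/55)((55/36)v^2 - (55/12)v + 1375/36) + (0)
Last nonzero remainder: (55/36)v^2 - (55/12)v + 1375/36. Dividing through by 55/36 gives the monic gcd v^2 - 3v + 25.

v^2 - 3v + 25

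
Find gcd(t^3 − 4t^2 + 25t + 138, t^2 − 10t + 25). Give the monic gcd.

1

Repeated division with remainder:
  t^3 − 4t^2 + 25t + 138 = (t + 6)(t^2 − 10t + 25) + (60t − 12)
  t^2 − 10t + 25 = ((1/60)t − 49/300)(60t − 12) + (576/25)
  60t − 12 = ((125/48)t − 25/48)(576/25) + (0)
The last nonzero remainder is the constant 576/25, so the polynomials are coprime and gcd = 1.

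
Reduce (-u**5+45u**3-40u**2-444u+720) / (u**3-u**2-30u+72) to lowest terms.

By polynomial division,
  -u**5+45u**3-40u**2-444u+720 = (-u**2-u+14)(u**3-u**2-30u+72) + (16u**2+48u-288)
  u**3-u**2-30u+72 = ((1/16)u-1/4)(16u**2+48u-288) + (0)
Last nonzero remainder: 16u**2+48u-288. Dividing through by 16 gives the monic gcd u**2+3u-18.
Cancel u**2+3u-18 from numerator and denominator to get the reduced form.

(-u**3+3u**2+18u-40)/(u-4)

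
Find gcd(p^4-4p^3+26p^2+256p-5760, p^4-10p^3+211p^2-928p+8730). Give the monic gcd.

p^2-4p+90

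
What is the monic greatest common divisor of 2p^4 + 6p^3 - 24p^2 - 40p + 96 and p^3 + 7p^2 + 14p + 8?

p + 4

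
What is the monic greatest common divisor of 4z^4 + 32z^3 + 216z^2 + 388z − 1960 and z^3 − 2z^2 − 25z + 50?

z^2 + 3z − 10

Euclidean algorithm in ℚ[z]:
  4z^4 + 32z^3 + 216z^2 + 388z − 1960 = (4z + 40)(z^3 − 2z^2 − 25z + 50) + (396z^2 + 1188z − 3960)
  z^3 − 2z^2 − 25z + 50 = ((1/396)z − 5/396)(396z^2 + 1188z − 3960) + (0)
Last nonzero remainder: 396z^2 + 1188z − 3960. Dividing through by 396 gives the monic gcd z^2 + 3z − 10.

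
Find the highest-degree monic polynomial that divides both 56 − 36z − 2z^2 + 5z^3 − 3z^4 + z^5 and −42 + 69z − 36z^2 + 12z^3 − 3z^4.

−14 + 9z − 3z^2 + z^3

Euclidean algorithm in ℚ[z]:
  z^5 − 3z^4 + 5z^3 − 2z^2 − 36z + 56 = (−(1/3)z − 1/3)(−3z^4 + 12z^3 − 36z^2 + 69z − 42) + (−3z^3 + 9z^2 − 27z + 42)
  −3z^4 + 12z^3 − 36z^2 + 69z − 42 = (z − 1)(−3z^3 + 9z^2 − 27z + 42) + (0)
Last nonzero remainder: −3z^3 + 9z^2 − 27z + 42. Dividing through by −3 gives the monic gcd z^3 − 3z^2 + 9z − 14.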